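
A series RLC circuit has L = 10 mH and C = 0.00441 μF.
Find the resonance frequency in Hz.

Step 1 — Resonance condition Im(Z)=0 gives ω₀ = 1/√(LC).
Step 2 — ω₀ = 1/√(0.01·4.41e-09) = 1.506e+05 rad/s.
Step 3 — f₀ = ω₀/(2π) = 2.397e+04 Hz.

f₀ = 2.397e+04 Hz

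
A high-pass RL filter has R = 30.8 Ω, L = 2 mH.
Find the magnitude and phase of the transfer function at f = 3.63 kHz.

Step 1 — Angular frequency: ω = 2π·3630 = 2.281e+04 rad/s.
Step 2 — Transfer function: H(jω) = jωL/(R + jωL).
Step 3 — Numerator jωL = j·45.62; denominator R + jωL = 30.8 + j45.62.
Step 4 — H = 0.6869 + j0.4638.
Step 5 — Magnitude: |H| = 0.8288 (-1.6 dB); phase: φ = 34.0°.

|H| = 0.8288 (-1.6 dB), φ = 34.0°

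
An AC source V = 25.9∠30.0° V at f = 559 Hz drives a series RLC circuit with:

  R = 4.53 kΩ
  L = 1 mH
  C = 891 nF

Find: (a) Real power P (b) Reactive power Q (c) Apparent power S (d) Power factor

Step 1 — Angular frequency: ω = 2π·f = 2π·559 = 3512 rad/s.
Step 2 — Component impedances:
  R: Z = R = 4530 Ω
  L: Z = jωL = j·3512·0.001 = 0 + j3.512 Ω
  C: Z = 1/(jωC) = -j/(ω·C) = 0 - j319.5 Ω
Step 3 — Series combination: Z_total = R + L + C = 4530 - j316 Ω = 4541∠-4.0° Ω.
Step 4 — Source phasor: V = 25.9∠30.0° V = 22.43 + j12.95 V.
Step 5 — Current: I = V / Z = 0.004729 + j0.003189 A = 0.005704∠34.0° A.
Step 6 — Complex power: S = V·I* = 0.1474 - j0.01028 VA.
Step 7 — Real power: P = Re(S) = 0.1474 W.
Step 8 — Reactive power: Q = Im(S) = -0.01028 VAR.
Step 9 — Apparent power: |S| = 0.1477 VA.
Step 10 — Power factor: PF = P/|S| = 0.9976 (leading).

(a) P = 0.1474 W  (b) Q = -0.01028 VAR  (c) S = 0.1477 VA  (d) PF = 0.9976 (leading)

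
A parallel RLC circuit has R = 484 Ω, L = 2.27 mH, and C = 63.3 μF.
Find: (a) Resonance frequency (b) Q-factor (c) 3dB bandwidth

Step 1 — Resonance: ω₀ = 1/√(LC) = 1/√(0.00227·6.33e-05) = 2638 rad/s.
Step 2 — f₀ = ω₀/(2π) = 419.9 Hz.
Step 3 — Parallel Q: Q = R/(ω₀L) = 484/(2638·0.00227) = 80.82.
Step 4 — Bandwidth: Δω = ω₀/Q = 32.64 rad/s; BW = Δω/(2π) = 5.195 Hz.

(a) f₀ = 419.9 Hz  (b) Q = 80.82  (c) BW = 5.195 Hz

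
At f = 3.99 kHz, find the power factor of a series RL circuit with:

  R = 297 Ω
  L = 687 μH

Step 1 — Angular frequency: ω = 2π·f = 2π·3990 = 2.507e+04 rad/s.
Step 2 — Component impedances:
  R: Z = R = 297 Ω
  L: Z = jωL = j·2.507e+04·0.000687 = 0 + j17.22 Ω
Step 3 — Series combination: Z_total = R + L = 297 + j17.22 Ω = 297.5∠3.3° Ω.
Step 4 — Power factor: PF = cos(φ) = Re(Z)/|Z| = 297/297.5 = 0.9983.
Step 5 — Type: Im(Z) = 17.22 ⇒ lagging (phase φ = 3.3°).

PF = 0.9983 (lagging, φ = 3.3°)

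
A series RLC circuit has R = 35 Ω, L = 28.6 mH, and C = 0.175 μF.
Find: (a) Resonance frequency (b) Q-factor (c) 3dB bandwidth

Step 1 — Resonance: ω₀ = 1/√(LC) = 1/√(0.0286·1.75e-07) = 1.414e+04 rad/s.
Step 2 — f₀ = ω₀/(2π) = 2250 Hz.
Step 3 — Series Q: Q = ω₀L/R = 1.414e+04·0.0286/35 = 11.55.
Step 4 — Bandwidth: Δω = ω₀/Q = 1224 rad/s; BW = Δω/(2π) = 194.8 Hz.

(a) f₀ = 2250 Hz  (b) Q = 11.55  (c) BW = 194.8 Hz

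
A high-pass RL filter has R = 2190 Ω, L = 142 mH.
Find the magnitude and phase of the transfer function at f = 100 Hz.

Step 1 — Angular frequency: ω = 2π·100 = 628.3 rad/s.
Step 2 — Transfer function: H(jω) = jωL/(R + jωL).
Step 3 — Numerator jωL = j·89.22; denominator R + jωL = 2190 + j89.22.
Step 4 — H = 0.001657 + j0.04067.
Step 5 — Magnitude: |H| = 0.04071 (-27.8 dB); phase: φ = 87.7°.

|H| = 0.04071 (-27.8 dB), φ = 87.7°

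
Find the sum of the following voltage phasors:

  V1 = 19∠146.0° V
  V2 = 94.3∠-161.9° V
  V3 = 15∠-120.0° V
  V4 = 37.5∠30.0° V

Step 1 — Convert each phasor to rectangular form:
  V1 = 19·(cos(146.0°) + j·sin(146.0°)) = -15.75 + j10.62 V
  V2 = 94.3·(cos(-161.9°) + j·sin(-161.9°)) = -89.63 - j29.3 V
  V3 = 15·(cos(-120.0°) + j·sin(-120.0°)) = -7.5 - j12.99 V
  V4 = 37.5·(cos(30.0°) + j·sin(30.0°)) = 32.48 + j18.75 V
Step 2 — Sum components: V_total = -80.41 - j12.91 V.
Step 3 — Convert to polar: |V_total| = 81.44 V, ∠V_total = -170.9°.

V_total = 81.44∠-170.9° V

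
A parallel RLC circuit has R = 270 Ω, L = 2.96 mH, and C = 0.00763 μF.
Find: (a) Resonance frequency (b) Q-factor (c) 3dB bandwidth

Step 1 — Resonance: ω₀ = 1/√(LC) = 1/√(0.00296·7.63e-09) = 2.104e+05 rad/s.
Step 2 — f₀ = ω₀/(2π) = 3.349e+04 Hz.
Step 3 — Parallel Q: Q = R/(ω₀L) = 270/(2.104e+05·0.00296) = 0.4335.
Step 4 — Bandwidth: Δω = ω₀/Q = 4.854e+05 rad/s; BW = Δω/(2π) = 7.726e+04 Hz.

(a) f₀ = 3.349e+04 Hz  (b) Q = 0.4335  (c) BW = 7.726e+04 Hz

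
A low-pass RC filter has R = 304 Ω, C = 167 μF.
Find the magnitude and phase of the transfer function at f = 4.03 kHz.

Step 1 — Angular frequency: ω = 2π·4030 = 2.532e+04 rad/s.
Step 2 — Transfer function: H(jω) = 1/(1 + jωRC).
Step 3 — Denominator: 1 + jωRC = 1 + j·2.532e+04·304·0.000167 = 1 + j1286.
Step 4 — H = 6.051e-07 - j0.0007779.
Step 5 — Magnitude: |H| = 0.0007779 (-62.2 dB); phase: φ = -90.0°.

|H| = 0.0007779 (-62.2 dB), φ = -90.0°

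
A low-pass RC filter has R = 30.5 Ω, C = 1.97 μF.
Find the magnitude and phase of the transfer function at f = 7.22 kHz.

Step 1 — Angular frequency: ω = 2π·7220 = 4.536e+04 rad/s.
Step 2 — Transfer function: H(jω) = 1/(1 + jωRC).
Step 3 — Denominator: 1 + jωRC = 1 + j·4.536e+04·30.5·1.97e-06 = 1 + j2.726.
Step 4 — H = 0.1186 - j0.3234.
Step 5 — Magnitude: |H| = 0.3444 (-9.3 dB); phase: φ = -69.9°.

|H| = 0.3444 (-9.3 dB), φ = -69.9°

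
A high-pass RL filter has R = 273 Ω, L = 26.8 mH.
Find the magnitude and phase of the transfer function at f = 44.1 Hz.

Step 1 — Angular frequency: ω = 2π·44.1 = 277.1 rad/s.
Step 2 — Transfer function: H(jω) = jωL/(R + jωL).
Step 3 — Numerator jωL = j·7.426; denominator R + jωL = 273 + j7.426.
Step 4 — H = 0.0007394 + j0.02718.
Step 5 — Magnitude: |H| = 0.02719 (-31.3 dB); phase: φ = 88.4°.

|H| = 0.02719 (-31.3 dB), φ = 88.4°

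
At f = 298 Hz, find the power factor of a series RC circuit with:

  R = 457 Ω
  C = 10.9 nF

Step 1 — Angular frequency: ω = 2π·f = 2π·298 = 1872 rad/s.
Step 2 — Component impedances:
  R: Z = R = 457 Ω
  C: Z = 1/(jωC) = -j/(ω·C) = 0 - j4.9e+04 Ω
Step 3 — Series combination: Z_total = R + C = 457 - j4.9e+04 Ω = 4.9e+04∠-89.5° Ω.
Step 4 — Power factor: PF = cos(φ) = Re(Z)/|Z| = 457/4.9e+04 = 0.009327.
Step 5 — Type: Im(Z) = -4.9e+04 ⇒ leading (phase φ = -89.5°).

PF = 0.009327 (leading, φ = -89.5°)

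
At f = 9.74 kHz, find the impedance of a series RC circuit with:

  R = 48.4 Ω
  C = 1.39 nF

Step 1 — Angular frequency: ω = 2π·f = 2π·9740 = 6.12e+04 rad/s.
Step 2 — Component impedances:
  R: Z = R = 48.4 Ω
  C: Z = 1/(jωC) = -j/(ω·C) = 0 - j1.176e+04 Ω
Step 3 — Series combination: Z_total = R + C = 48.4 - j1.176e+04 Ω = 1.176e+04∠-89.8° Ω.

Z = 48.4 - j1.176e+04 Ω = 1.176e+04∠-89.8° Ω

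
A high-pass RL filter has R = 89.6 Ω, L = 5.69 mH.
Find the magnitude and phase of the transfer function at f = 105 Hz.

Step 1 — Angular frequency: ω = 2π·105 = 659.7 rad/s.
Step 2 — Transfer function: H(jω) = jωL/(R + jωL).
Step 3 — Numerator jωL = j·3.754; denominator R + jωL = 89.6 + j3.754.
Step 4 — H = 0.001752 + j0.04182.
Step 5 — Magnitude: |H| = 0.04186 (-27.6 dB); phase: φ = 87.6°.

|H| = 0.04186 (-27.6 dB), φ = 87.6°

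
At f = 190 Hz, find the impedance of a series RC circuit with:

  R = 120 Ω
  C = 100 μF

Step 1 — Angular frequency: ω = 2π·f = 2π·190 = 1194 rad/s.
Step 2 — Component impedances:
  R: Z = R = 120 Ω
  C: Z = 1/(jωC) = -j/(ω·C) = 0 - j8.377 Ω
Step 3 — Series combination: Z_total = R + C = 120 - j8.377 Ω = 120.3∠-4.0° Ω.

Z = 120 - j8.377 Ω = 120.3∠-4.0° Ω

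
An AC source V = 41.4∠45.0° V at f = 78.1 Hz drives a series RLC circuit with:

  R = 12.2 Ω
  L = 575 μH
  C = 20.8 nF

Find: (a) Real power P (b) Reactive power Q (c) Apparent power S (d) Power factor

Step 1 — Angular frequency: ω = 2π·f = 2π·78.1 = 490.7 rad/s.
Step 2 — Component impedances:
  R: Z = R = 12.2 Ω
  L: Z = jωL = j·490.7·0.000575 = 0 + j0.2822 Ω
  C: Z = 1/(jωC) = -j/(ω·C) = 0 - j9.797e+04 Ω
Step 3 — Series combination: Z_total = R + L + C = 12.2 - j9.797e+04 Ω = 9.797e+04∠-90.0° Ω.
Step 4 — Source phasor: V = 41.4∠45.0° V = 29.27 + j29.27 V.
Step 5 — Current: I = V / Z = -0.0002988 + j0.0002988 A = 0.0004226∠135.0° A.
Step 6 — Complex power: S = V·I* = 2.178e-06 - j0.01749 VA.
Step 7 — Real power: P = Re(S) = 2.178e-06 W.
Step 8 — Reactive power: Q = Im(S) = -0.01749 VAR.
Step 9 — Apparent power: |S| = 0.01749 VA.
Step 10 — Power factor: PF = P/|S| = 0.0001245 (leading).

(a) P = 2.178e-06 W  (b) Q = -0.01749 VAR  (c) S = 0.01749 VA  (d) PF = 0.0001245 (leading)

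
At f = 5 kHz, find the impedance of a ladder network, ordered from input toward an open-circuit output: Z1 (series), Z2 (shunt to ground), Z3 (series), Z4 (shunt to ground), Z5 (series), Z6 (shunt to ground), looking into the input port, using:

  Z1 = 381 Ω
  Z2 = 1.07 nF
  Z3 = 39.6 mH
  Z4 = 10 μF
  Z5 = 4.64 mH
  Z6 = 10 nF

Step 1 — Angular frequency: ω = 2π·f = 2π·5000 = 3.142e+04 rad/s.
Step 2 — Component impedances:
  Z1: Z = R = 381 Ω
  Z2: Z = 1/(jωC) = -j/(ω·C) = 0 - j2.975e+04 Ω
  Z3: Z = jωL = j·3.142e+04·0.0396 = 0 + j1244 Ω
  Z4: Z = 1/(jωC) = -j/(ω·C) = 0 - j3.183 Ω
  Z5: Z = jωL = j·3.142e+04·0.00464 = 0 + j145.8 Ω
  Z6: Z = 1/(jωC) = -j/(ω·C) = 0 - j3183 Ω
Step 3 — Ladder network (open output): work backward from the far end, alternating series and parallel combinations. Z_in = 381 + j1295 Ω = 1350∠73.6° Ω.

Z = 381 + j1295 Ω = 1350∠73.6° Ω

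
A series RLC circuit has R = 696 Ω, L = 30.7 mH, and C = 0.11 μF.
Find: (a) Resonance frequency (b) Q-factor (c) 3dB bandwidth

Step 1 — Resonance condition Im(Z)=0 gives ω₀ = 1/√(LC).
Step 2 — ω₀ = 1/√(0.0307·1.1e-07) = 1.721e+04 rad/s.
Step 3 — f₀ = ω₀/(2π) = 2739 Hz.
Step 4 — Series Q: Q = ω₀L/R = 1.721e+04·0.0307/696 = 0.759.
Step 5 — 3dB bandwidth: Δω = ω₀/Q = 2.267e+04 rad/s; BW = Δω/(2π) = 3608 Hz.

(a) f₀ = 2739 Hz  (b) Q = 0.759  (c) BW = 3608 Hz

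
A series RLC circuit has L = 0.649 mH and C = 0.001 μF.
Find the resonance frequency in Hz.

Step 1 — Resonance condition Im(Z)=0 gives ω₀ = 1/√(LC).
Step 2 — ω₀ = 1/√(0.000649·1e-09) = 1.241e+06 rad/s.
Step 3 — f₀ = ω₀/(2π) = 1.976e+05 Hz.

f₀ = 1.976e+05 Hz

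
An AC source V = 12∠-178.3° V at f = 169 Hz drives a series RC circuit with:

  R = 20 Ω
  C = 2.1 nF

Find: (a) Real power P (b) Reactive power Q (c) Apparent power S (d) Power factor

Step 1 — Angular frequency: ω = 2π·f = 2π·169 = 1062 rad/s.
Step 2 — Component impedances:
  R: Z = R = 20 Ω
  C: Z = 1/(jωC) = -j/(ω·C) = 0 - j4.485e+05 Ω
Step 3 — Series combination: Z_total = R + C = 20 - j4.485e+05 Ω = 4.485e+05∠-90.0° Ω.
Step 4 — Source phasor: V = 12∠-178.3° V = -11.99 - j0.356 V.
Step 5 — Current: I = V / Z = 7.926e-07 - j2.675e-05 A = 2.676e-05∠-88.3° A.
Step 6 — Complex power: S = V·I* = 1.432e-08 - j0.0003211 VA.
Step 7 — Real power: P = Re(S) = 1.432e-08 W.
Step 8 — Reactive power: Q = Im(S) = -0.0003211 VAR.
Step 9 — Apparent power: |S| = 0.0003211 VA.
Step 10 — Power factor: PF = P/|S| = 4.46e-05 (leading).

(a) P = 1.432e-08 W  (b) Q = -0.0003211 VAR  (c) S = 0.0003211 VA  (d) PF = 4.46e-05 (leading)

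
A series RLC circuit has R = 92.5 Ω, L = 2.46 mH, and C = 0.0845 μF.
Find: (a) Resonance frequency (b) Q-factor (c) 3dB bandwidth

Step 1 — Resonance condition Im(Z)=0 gives ω₀ = 1/√(LC).
Step 2 — ω₀ = 1/√(0.00246·8.45e-08) = 6.936e+04 rad/s.
Step 3 — f₀ = ω₀/(2π) = 1.104e+04 Hz.
Step 4 — Series Q: Q = ω₀L/R = 6.936e+04·0.00246/92.5 = 1.845.
Step 5 — 3dB bandwidth: Δω = ω₀/Q = 3.76e+04 rad/s; BW = Δω/(2π) = 5984 Hz.

(a) f₀ = 1.104e+04 Hz  (b) Q = 1.845  (c) BW = 5984 Hz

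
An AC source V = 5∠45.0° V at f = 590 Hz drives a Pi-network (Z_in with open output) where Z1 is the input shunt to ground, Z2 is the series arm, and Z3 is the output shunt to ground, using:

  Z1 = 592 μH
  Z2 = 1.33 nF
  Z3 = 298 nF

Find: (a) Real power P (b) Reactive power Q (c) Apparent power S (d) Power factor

Step 1 — Angular frequency: ω = 2π·f = 2π·590 = 3707 rad/s.
Step 2 — Component impedances:
  Z1: Z = jωL = j·3707·0.000592 = 0 + j2.195 Ω
  Z2: Z = 1/(jωC) = -j/(ω·C) = 0 - j2.028e+05 Ω
  Z3: Z = 1/(jωC) = -j/(ω·C) = 0 - j905.2 Ω
Step 3 — With open output, the series arm Z2 and the output shunt Z3 appear in series to ground: Z2 + Z3 = 0 - j2.037e+05 Ω.
Step 4 — Parallel with input shunt Z1: Z_in = Z1 || (Z2 + Z3) = 0 + j2.195 Ω = 2.195∠90.0° Ω.
Step 5 — Source phasor: V = 5∠45.0° V = 3.536 + j3.536 V.
Step 6 — Current: I = V / Z = 1.611 - j1.611 A = 2.278∠-45.0° A.
Step 7 — Complex power: S = V·I* = 0 + j11.39 VA.
Step 8 — Real power: P = Re(S) = 0 W.
Step 9 — Reactive power: Q = Im(S) = 11.39 VAR.
Step 10 — Apparent power: |S| = 11.39 VA.
Step 11 — Power factor: PF = P/|S| = 0 (lagging).

(a) P = 0 W  (b) Q = 11.39 VAR  (c) S = 11.39 VA  (d) PF = 0 (lagging)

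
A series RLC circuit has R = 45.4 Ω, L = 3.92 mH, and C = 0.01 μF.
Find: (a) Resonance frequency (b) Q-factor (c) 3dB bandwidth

Step 1 — Resonance condition Im(Z)=0 gives ω₀ = 1/√(LC).
Step 2 — ω₀ = 1/√(0.00392·1e-08) = 1.597e+05 rad/s.
Step 3 — f₀ = ω₀/(2π) = 2.542e+04 Hz.
Step 4 — Series Q: Q = ω₀L/R = 1.597e+05·0.00392/45.4 = 13.79.
Step 5 — 3dB bandwidth: Δω = ω₀/Q = 1.158e+04 rad/s; BW = Δω/(2π) = 1843 Hz.

(a) f₀ = 2.542e+04 Hz  (b) Q = 13.79  (c) BW = 1843 Hz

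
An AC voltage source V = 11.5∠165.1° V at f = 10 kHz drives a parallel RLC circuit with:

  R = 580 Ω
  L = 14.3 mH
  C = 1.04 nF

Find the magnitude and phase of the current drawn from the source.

Step 1 — Angular frequency: ω = 2π·f = 2π·1e+04 = 6.283e+04 rad/s.
Step 2 — Component impedances:
  R: Z = R = 580 Ω
  L: Z = jωL = j·6.283e+04·0.0143 = 0 + j898.5 Ω
  C: Z = 1/(jωC) = -j/(ω·C) = 0 - j1.53e+04 Ω
Step 3 — Parallel combination: 1/Z_total = 1/R + 1/L + 1/C; Z_total = 423.6 + j257.4 Ω = 495.7∠31.3° Ω.
Step 4 — Source phasor: V = 11.5∠165.1° V = -11.11 + j2.957 V.
Step 5 — Ohm's law: I = V / Z_total = (-11.11 + j2.957) / (423.6 + j257.4) = -0.01606 + j0.01674 A.
Step 6 — Convert to polar: |I| = 0.0232 A, ∠I = 133.8°.

I = 0.0232∠133.8° A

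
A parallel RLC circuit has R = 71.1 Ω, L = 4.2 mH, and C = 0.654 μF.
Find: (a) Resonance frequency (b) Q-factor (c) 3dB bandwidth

Step 1 — Resonance: ω₀ = 1/√(LC) = 1/√(0.0042·6.54e-07) = 1.908e+04 rad/s.
Step 2 — f₀ = ω₀/(2π) = 3037 Hz.
Step 3 — Parallel Q: Q = R/(ω₀L) = 71.1/(1.908e+04·0.0042) = 0.8872.
Step 4 — Bandwidth: Δω = ω₀/Q = 2.151e+04 rad/s; BW = Δω/(2π) = 3423 Hz.

(a) f₀ = 3037 Hz  (b) Q = 0.8872  (c) BW = 3423 Hz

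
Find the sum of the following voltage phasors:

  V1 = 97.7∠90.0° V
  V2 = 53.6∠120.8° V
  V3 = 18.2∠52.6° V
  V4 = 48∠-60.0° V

Step 1 — Convert each phasor to rectangular form:
  V1 = 97.7·(cos(90.0°) + j·sin(90.0°)) = 0 + j97.7 V
  V2 = 53.6·(cos(120.8°) + j·sin(120.8°)) = -27.45 + j46.04 V
  V3 = 18.2·(cos(52.6°) + j·sin(52.6°)) = 11.05 + j14.46 V
  V4 = 48·(cos(-60.0°) + j·sin(-60.0°)) = 24 - j41.57 V
Step 2 — Sum components: V_total = 7.609 + j116.6 V.
Step 3 — Convert to polar: |V_total| = 116.9 V, ∠V_total = 86.3°.

V_total = 116.9∠86.3° V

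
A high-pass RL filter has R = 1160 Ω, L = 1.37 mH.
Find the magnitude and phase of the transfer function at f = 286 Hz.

Step 1 — Angular frequency: ω = 2π·286 = 1797 rad/s.
Step 2 — Transfer function: H(jω) = jωL/(R + jωL).
Step 3 — Numerator jωL = j·2.462; denominator R + jωL = 1160 + j2.462.
Step 4 — H = 4.504e-06 + j0.002122.
Step 5 — Magnitude: |H| = 0.002122 (-53.5 dB); phase: φ = 89.9°.

|H| = 0.002122 (-53.5 dB), φ = 89.9°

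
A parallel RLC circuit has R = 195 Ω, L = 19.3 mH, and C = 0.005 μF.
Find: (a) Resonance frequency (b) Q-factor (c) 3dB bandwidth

Step 1 — Resonance: ω₀ = 1/√(LC) = 1/√(0.0193·5e-09) = 1.018e+05 rad/s.
Step 2 — f₀ = ω₀/(2π) = 1.62e+04 Hz.
Step 3 — Parallel Q: Q = R/(ω₀L) = 195/(1.018e+05·0.0193) = 0.09925.
Step 4 — Bandwidth: Δω = ω₀/Q = 1.026e+06 rad/s; BW = Δω/(2π) = 1.632e+05 Hz.

(a) f₀ = 1.62e+04 Hz  (b) Q = 0.09925  (c) BW = 1.632e+05 Hz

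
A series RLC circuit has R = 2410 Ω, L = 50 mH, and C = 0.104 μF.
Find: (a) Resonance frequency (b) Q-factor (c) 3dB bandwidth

Step 1 — Resonance condition Im(Z)=0 gives ω₀ = 1/√(LC).
Step 2 — ω₀ = 1/√(0.05·1.04e-07) = 1.387e+04 rad/s.
Step 3 — f₀ = ω₀/(2π) = 2207 Hz.
Step 4 — Series Q: Q = ω₀L/R = 1.387e+04·0.05/2410 = 0.2877.
Step 5 — 3dB bandwidth: Δω = ω₀/Q = 4.82e+04 rad/s; BW = Δω/(2π) = 7671 Hz.

(a) f₀ = 2207 Hz  (b) Q = 0.2877  (c) BW = 7671 Hz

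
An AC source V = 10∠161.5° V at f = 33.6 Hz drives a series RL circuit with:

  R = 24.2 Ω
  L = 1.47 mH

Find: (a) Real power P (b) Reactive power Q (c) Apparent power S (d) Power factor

Step 1 — Angular frequency: ω = 2π·f = 2π·33.6 = 211.1 rad/s.
Step 2 — Component impedances:
  R: Z = R = 24.2 Ω
  L: Z = jωL = j·211.1·0.00147 = 0 + j0.3103 Ω
Step 3 — Series combination: Z_total = R + L = 24.2 + j0.3103 Ω = 24.2∠0.7° Ω.
Step 4 — Source phasor: V = 10∠161.5° V = -9.483 + j3.173 V.
Step 5 — Current: I = V / Z = -0.3901 + j0.1361 A = 0.4132∠160.8° A.
Step 6 — Complex power: S = V·I* = 4.132 + j0.05298 VA.
Step 7 — Real power: P = Re(S) = 4.132 W.
Step 8 — Reactive power: Q = Im(S) = 0.05298 VAR.
Step 9 — Apparent power: |S| = 4.132 VA.
Step 10 — Power factor: PF = P/|S| = 0.9999 (lagging).

(a) P = 4.132 W  (b) Q = 0.05298 VAR  (c) S = 4.132 VA  (d) PF = 0.9999 (lagging)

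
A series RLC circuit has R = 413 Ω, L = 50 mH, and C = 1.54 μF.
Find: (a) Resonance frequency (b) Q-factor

Step 1 — Resonance condition Im(Z)=0 gives ω₀ = 1/√(LC).
Step 2 — ω₀ = 1/√(0.05·1.54e-06) = 3604 rad/s.
Step 3 — f₀ = ω₀/(2π) = 573.6 Hz.
Step 4 — Series Q: Q = ω₀L/R = 3604·0.05/413 = 0.4363.

(a) f₀ = 573.6 Hz  (b) Q = 0.4363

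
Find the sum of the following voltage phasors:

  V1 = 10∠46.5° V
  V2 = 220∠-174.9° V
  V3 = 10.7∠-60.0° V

Step 1 — Convert each phasor to rectangular form:
  V1 = 10·(cos(46.5°) + j·sin(46.5°)) = 6.884 + j7.254 V
  V2 = 220·(cos(-174.9°) + j·sin(-174.9°)) = -219.1 - j19.56 V
  V3 = 10.7·(cos(-60.0°) + j·sin(-60.0°)) = 5.35 - j9.266 V
Step 2 — Sum components: V_total = -206.9 - j21.57 V.
Step 3 — Convert to polar: |V_total| = 208 V, ∠V_total = -174.0°.

V_total = 208∠-174.0° V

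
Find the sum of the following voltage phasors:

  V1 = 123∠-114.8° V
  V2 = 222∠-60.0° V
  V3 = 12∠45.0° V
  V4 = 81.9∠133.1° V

Step 1 — Convert each phasor to rectangular form:
  V1 = 123·(cos(-114.8°) + j·sin(-114.8°)) = -51.59 - j111.7 V
  V2 = 222·(cos(-60.0°) + j·sin(-60.0°)) = 111 - j192.3 V
  V3 = 12·(cos(45.0°) + j·sin(45.0°)) = 8.485 + j8.485 V
  V4 = 81.9·(cos(133.1°) + j·sin(133.1°)) = -55.96 + j59.8 V
Step 2 — Sum components: V_total = 11.93 - j235.6 V.
Step 3 — Convert to polar: |V_total| = 235.9 V, ∠V_total = -87.1°.

V_total = 235.9∠-87.1° V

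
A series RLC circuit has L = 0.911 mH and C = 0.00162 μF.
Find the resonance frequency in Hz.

Step 1 — Resonance condition Im(Z)=0 gives ω₀ = 1/√(LC).
Step 2 — ω₀ = 1/√(0.000911·1.62e-09) = 8.232e+05 rad/s.
Step 3 — f₀ = ω₀/(2π) = 1.31e+05 Hz.

f₀ = 1.31e+05 Hz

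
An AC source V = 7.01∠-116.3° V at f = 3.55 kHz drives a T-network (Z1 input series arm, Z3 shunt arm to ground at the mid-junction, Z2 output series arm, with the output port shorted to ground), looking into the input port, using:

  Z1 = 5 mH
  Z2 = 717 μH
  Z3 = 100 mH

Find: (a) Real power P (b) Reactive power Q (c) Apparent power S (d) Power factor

Step 1 — Angular frequency: ω = 2π·f = 2π·3550 = 2.231e+04 rad/s.
Step 2 — Component impedances:
  Z1: Z = jωL = j·2.231e+04·0.005 = 0 + j111.5 Ω
  Z2: Z = jωL = j·2.231e+04·0.000717 = 0 + j15.99 Ω
  Z3: Z = jωL = j·2.231e+04·0.1 = 0 + j2231 Ω
Step 3 — With the output port shorted to ground, the output series arm Z2 runs from the junction to ground; the shunt arm Z3 also runs from the junction to ground. They appear in parallel: Z3 || Z2 = 0 + j15.88 Ω.
Step 4 — Series with input arm Z1: Z_in = Z1 + (Z3 || Z2) = 0 + j127.4 Ω = 127.4∠90.0° Ω.
Step 5 — Source phasor: V = 7.01∠-116.3° V = -3.106 - j6.284 V.
Step 6 — Current: I = V / Z = -0.04933 + j0.02438 A = 0.05502∠153.7° A.
Step 7 — Complex power: S = V·I* = 0 + j0.3857 VA.
Step 8 — Real power: P = Re(S) = 0 W.
Step 9 — Reactive power: Q = Im(S) = 0.3857 VAR.
Step 10 — Apparent power: |S| = 0.3857 VA.
Step 11 — Power factor: PF = P/|S| = 0 (lagging).

(a) P = 0 W  (b) Q = 0.3857 VAR  (c) S = 0.3857 VA  (d) PF = 0 (lagging)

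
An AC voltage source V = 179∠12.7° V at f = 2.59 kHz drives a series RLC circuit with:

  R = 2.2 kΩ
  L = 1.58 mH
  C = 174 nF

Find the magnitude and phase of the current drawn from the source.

Step 1 — Angular frequency: ω = 2π·f = 2π·2590 = 1.627e+04 rad/s.
Step 2 — Component impedances:
  R: Z = R = 2200 Ω
  L: Z = jωL = j·1.627e+04·0.00158 = 0 + j25.71 Ω
  C: Z = 1/(jωC) = -j/(ω·C) = 0 - j353.2 Ω
Step 3 — Series combination: Z_total = R + L + C = 2200 - j327.4 Ω = 2224∠-8.5° Ω.
Step 4 — Source phasor: V = 179∠12.7° V = 174.6 + j39.35 V.
Step 5 — Ohm's law: I = V / Z_total = (174.6 + j39.35) / (2200 - j327.4) = 0.07505 + j0.02906 A.
Step 6 — Convert to polar: |I| = 0.08048 A, ∠I = 21.2°.

I = 0.08048∠21.2° A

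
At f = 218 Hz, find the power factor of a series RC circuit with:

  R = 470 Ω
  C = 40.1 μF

Step 1 — Angular frequency: ω = 2π·f = 2π·218 = 1370 rad/s.
Step 2 — Component impedances:
  R: Z = R = 470 Ω
  C: Z = 1/(jωC) = -j/(ω·C) = 0 - j18.21 Ω
Step 3 — Series combination: Z_total = R + C = 470 - j18.21 Ω = 470.4∠-2.2° Ω.
Step 4 — Power factor: PF = cos(φ) = Re(Z)/|Z| = 470/470.35 = 0.9993.
Step 5 — Type: Im(Z) = -18.21 ⇒ leading (phase φ = -2.2°).

PF = 0.9993 (leading, φ = -2.2°)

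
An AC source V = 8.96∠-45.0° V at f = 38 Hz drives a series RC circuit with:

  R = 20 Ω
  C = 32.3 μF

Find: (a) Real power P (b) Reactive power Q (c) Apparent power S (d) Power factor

Step 1 — Angular frequency: ω = 2π·f = 2π·38 = 238.8 rad/s.
Step 2 — Component impedances:
  R: Z = R = 20 Ω
  C: Z = 1/(jωC) = -j/(ω·C) = 0 - j129.7 Ω
Step 3 — Series combination: Z_total = R + C = 20 - j129.7 Ω = 131.2∠-81.2° Ω.
Step 4 — Source phasor: V = 8.96∠-45.0° V = 6.336 - j6.336 V.
Step 5 — Current: I = V / Z = 0.05509 + j0.04036 A = 0.06829∠36.2° A.
Step 6 — Complex power: S = V·I* = 0.09328 - j0.6047 VA.
Step 7 — Real power: P = Re(S) = 0.09328 W.
Step 8 — Reactive power: Q = Im(S) = -0.6047 VAR.
Step 9 — Apparent power: |S| = 0.6119 VA.
Step 10 — Power factor: PF = P/|S| = 0.1524 (leading).

(a) P = 0.09328 W  (b) Q = -0.6047 VAR  (c) S = 0.6119 VA  (d) PF = 0.1524 (leading)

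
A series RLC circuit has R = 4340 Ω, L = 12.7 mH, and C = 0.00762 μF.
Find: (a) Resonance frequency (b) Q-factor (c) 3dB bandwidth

Step 1 — Resonance: ω₀ = 1/√(LC) = 1/√(0.0127·7.62e-09) = 1.017e+05 rad/s.
Step 2 — f₀ = ω₀/(2π) = 1.618e+04 Hz.
Step 3 — Series Q: Q = ω₀L/R = 1.017e+05·0.0127/4340 = 0.2975.
Step 4 — Bandwidth: Δω = ω₀/Q = 3.417e+05 rad/s; BW = Δω/(2π) = 5.439e+04 Hz.

(a) f₀ = 1.618e+04 Hz  (b) Q = 0.2975  (c) BW = 5.439e+04 Hz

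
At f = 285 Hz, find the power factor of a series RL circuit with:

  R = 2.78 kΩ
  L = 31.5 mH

Step 1 — Angular frequency: ω = 2π·f = 2π·285 = 1791 rad/s.
Step 2 — Component impedances:
  R: Z = R = 2780 Ω
  L: Z = jωL = j·1791·0.0315 = 0 + j56.41 Ω
Step 3 — Series combination: Z_total = R + L = 2780 + j56.41 Ω = 2781∠1.2° Ω.
Step 4 — Power factor: PF = cos(φ) = Re(Z)/|Z| = 2780/2780.6 = 0.9998.
Step 5 — Type: Im(Z) = 56.41 ⇒ lagging (phase φ = 1.2°).

PF = 0.9998 (lagging, φ = 1.2°)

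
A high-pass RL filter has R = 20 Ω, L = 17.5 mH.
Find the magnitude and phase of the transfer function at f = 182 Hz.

Step 1 — Angular frequency: ω = 2π·182 = 1144 rad/s.
Step 2 — Transfer function: H(jω) = jωL/(R + jωL).
Step 3 — Numerator jωL = j·20.01; denominator R + jωL = 20 + j20.01.
Step 4 — H = 0.5003 + j0.5.
Step 5 — Magnitude: |H| = 0.7073 (-3.0 dB); phase: φ = 45.0°.

|H| = 0.7073 (-3.0 dB), φ = 45.0°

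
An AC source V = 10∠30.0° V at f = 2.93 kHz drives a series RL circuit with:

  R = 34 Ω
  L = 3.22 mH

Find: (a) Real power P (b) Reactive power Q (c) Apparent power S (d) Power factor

Step 1 — Angular frequency: ω = 2π·f = 2π·2930 = 1.841e+04 rad/s.
Step 2 — Component impedances:
  R: Z = R = 34 Ω
  L: Z = jωL = j·1.841e+04·0.00322 = 0 + j59.28 Ω
Step 3 — Series combination: Z_total = R + L = 34 + j59.28 Ω = 68.34∠60.2° Ω.
Step 4 — Source phasor: V = 10∠30.0° V = 8.66 + j5 V.
Step 5 — Current: I = V / Z = 0.1265 - j0.07353 A = 0.1463∠-30.2° A.
Step 6 — Complex power: S = V·I* = 0.728 + j1.269 VA.
Step 7 — Real power: P = Re(S) = 0.728 W.
Step 8 — Reactive power: Q = Im(S) = 1.269 VAR.
Step 9 — Apparent power: |S| = 1.463 VA.
Step 10 — Power factor: PF = P/|S| = 0.4975 (lagging).

(a) P = 0.728 W  (b) Q = 1.269 VAR  (c) S = 1.463 VA  (d) PF = 0.4975 (lagging)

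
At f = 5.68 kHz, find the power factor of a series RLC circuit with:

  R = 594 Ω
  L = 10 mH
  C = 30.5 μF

Step 1 — Angular frequency: ω = 2π·f = 2π·5680 = 3.569e+04 rad/s.
Step 2 — Component impedances:
  R: Z = R = 594 Ω
  L: Z = jωL = j·3.569e+04·0.01 = 0 + j356.9 Ω
  C: Z = 1/(jωC) = -j/(ω·C) = 0 - j0.9187 Ω
Step 3 — Series combination: Z_total = R + L + C = 594 + j356 Ω = 692.5∠30.9° Ω.
Step 4 — Power factor: PF = cos(φ) = Re(Z)/|Z| = 594/692.5 = 0.8578.
Step 5 — Type: Im(Z) = 356 ⇒ lagging (phase φ = 30.9°).

PF = 0.8578 (lagging, φ = 30.9°)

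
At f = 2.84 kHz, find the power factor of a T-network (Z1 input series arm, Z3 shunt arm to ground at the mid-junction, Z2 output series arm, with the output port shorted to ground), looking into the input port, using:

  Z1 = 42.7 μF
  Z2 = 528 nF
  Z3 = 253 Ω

Step 1 — Angular frequency: ω = 2π·f = 2π·2840 = 1.784e+04 rad/s.
Step 2 — Component impedances:
  Z1: Z = 1/(jωC) = -j/(ω·C) = 0 - j1.312 Ω
  Z2: Z = 1/(jωC) = -j/(ω·C) = 0 - j106.1 Ω
  Z3: Z = R = 253 Ω
Step 3 — With the output port shorted to ground, the output series arm Z2 runs from the junction to ground; the shunt arm Z3 also runs from the junction to ground. They appear in parallel: Z3 || Z2 = 37.86 - j90.25 Ω.
Step 4 — Series with input arm Z1: Z_in = Z1 + (Z3 || Z2) = 37.86 - j91.57 Ω = 99.09∠-67.5° Ω.
Step 5 — Power factor: PF = cos(φ) = Re(Z)/|Z| = 37.86/99.09 = 0.3821.
Step 6 — Type: Im(Z) = -91.57 ⇒ leading (phase φ = -67.5°).

PF = 0.3821 (leading, φ = -67.5°)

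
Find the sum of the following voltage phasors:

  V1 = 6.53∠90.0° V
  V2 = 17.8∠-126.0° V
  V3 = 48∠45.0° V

Step 1 — Convert each phasor to rectangular form:
  V1 = 6.53·(cos(90.0°) + j·sin(90.0°)) = 0 + j6.53 V
  V2 = 17.8·(cos(-126.0°) + j·sin(-126.0°)) = -10.46 - j14.4 V
  V3 = 48·(cos(45.0°) + j·sin(45.0°)) = 33.94 + j33.94 V
Step 2 — Sum components: V_total = 23.48 + j26.07 V.
Step 3 — Convert to polar: |V_total| = 35.08 V, ∠V_total = 48.0°.

V_total = 35.08∠48.0° V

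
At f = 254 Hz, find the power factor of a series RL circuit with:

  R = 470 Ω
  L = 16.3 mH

Step 1 — Angular frequency: ω = 2π·f = 2π·254 = 1596 rad/s.
Step 2 — Component impedances:
  R: Z = R = 470 Ω
  L: Z = jωL = j·1596·0.0163 = 0 + j26.01 Ω
Step 3 — Series combination: Z_total = R + L = 470 + j26.01 Ω = 470.7∠3.2° Ω.
Step 4 — Power factor: PF = cos(φ) = Re(Z)/|Z| = 470/470.7 = 0.9985.
Step 5 — Type: Im(Z) = 26.01 ⇒ lagging (phase φ = 3.2°).

PF = 0.9985 (lagging, φ = 3.2°)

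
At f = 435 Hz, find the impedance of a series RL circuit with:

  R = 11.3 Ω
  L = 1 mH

Step 1 — Angular frequency: ω = 2π·f = 2π·435 = 2733 rad/s.
Step 2 — Component impedances:
  R: Z = R = 11.3 Ω
  L: Z = jωL = j·2733·0.001 = 0 + j2.733 Ω
Step 3 — Series combination: Z_total = R + L = 11.3 + j2.733 Ω = 11.63∠13.6° Ω.

Z = 11.3 + j2.733 Ω = 11.63∠13.6° Ω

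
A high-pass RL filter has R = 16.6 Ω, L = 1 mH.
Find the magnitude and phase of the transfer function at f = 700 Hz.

Step 1 — Angular frequency: ω = 2π·700 = 4398 rad/s.
Step 2 — Transfer function: H(jω) = jωL/(R + jωL).
Step 3 — Numerator jωL = j·4.398; denominator R + jωL = 16.6 + j4.398.
Step 4 — H = 0.0656 + j0.2476.
Step 5 — Magnitude: |H| = 0.2561 (-11.8 dB); phase: φ = 75.2°.

|H| = 0.2561 (-11.8 dB), φ = 75.2°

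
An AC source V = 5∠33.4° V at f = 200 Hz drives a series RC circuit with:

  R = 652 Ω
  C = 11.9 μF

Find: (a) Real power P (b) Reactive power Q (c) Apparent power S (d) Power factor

Step 1 — Angular frequency: ω = 2π·f = 2π·200 = 1257 rad/s.
Step 2 — Component impedances:
  R: Z = R = 652 Ω
  C: Z = 1/(jωC) = -j/(ω·C) = 0 - j66.87 Ω
Step 3 — Series combination: Z_total = R + C = 652 - j66.87 Ω = 655.4∠-5.9° Ω.
Step 4 — Source phasor: V = 5∠33.4° V = 4.174 + j2.752 V.
Step 5 — Current: I = V / Z = 0.005907 + j0.004827 A = 0.007629∠39.3° A.
Step 6 — Complex power: S = V·I* = 0.03794 - j0.003892 VA.
Step 7 — Real power: P = Re(S) = 0.03794 W.
Step 8 — Reactive power: Q = Im(S) = -0.003892 VAR.
Step 9 — Apparent power: |S| = 0.03814 VA.
Step 10 — Power factor: PF = P/|S| = 0.9948 (leading).

(a) P = 0.03794 W  (b) Q = -0.003892 VAR  (c) S = 0.03814 VA  (d) PF = 0.9948 (leading)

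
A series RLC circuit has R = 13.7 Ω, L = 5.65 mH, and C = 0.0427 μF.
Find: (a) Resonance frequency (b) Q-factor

Step 1 — Resonance condition Im(Z)=0 gives ω₀ = 1/√(LC).
Step 2 — ω₀ = 1/√(0.00565·4.27e-08) = 6.438e+04 rad/s.
Step 3 — f₀ = ω₀/(2π) = 1.025e+04 Hz.
Step 4 — Series Q: Q = ω₀L/R = 6.438e+04·0.00565/13.7 = 26.55.

(a) f₀ = 1.025e+04 Hz  (b) Q = 26.55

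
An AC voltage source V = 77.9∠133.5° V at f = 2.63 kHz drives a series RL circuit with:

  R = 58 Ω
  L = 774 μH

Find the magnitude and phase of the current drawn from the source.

Step 1 — Angular frequency: ω = 2π·f = 2π·2630 = 1.652e+04 rad/s.
Step 2 — Component impedances:
  R: Z = R = 58 Ω
  L: Z = jωL = j·1.652e+04·0.000774 = 0 + j12.79 Ω
Step 3 — Series combination: Z_total = R + L = 58 + j12.79 Ω = 59.39∠12.4° Ω.
Step 4 — Source phasor: V = 77.9∠133.5° V = -53.62 + j56.51 V.
Step 5 — Ohm's law: I = V / Z_total = (-53.62 + j56.51) / (58 + j12.79) = -0.6768 + j1.123 A.
Step 6 — Convert to polar: |I| = 1.312 A, ∠I = 121.1°.

I = 1.312∠121.1° A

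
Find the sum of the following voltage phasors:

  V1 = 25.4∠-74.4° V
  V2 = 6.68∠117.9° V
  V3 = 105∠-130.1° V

Step 1 — Convert each phasor to rectangular form:
  V1 = 25.4·(cos(-74.4°) + j·sin(-74.4°)) = 6.831 - j24.46 V
  V2 = 6.68·(cos(117.9°) + j·sin(117.9°)) = -3.126 + j5.904 V
  V3 = 105·(cos(-130.1°) + j·sin(-130.1°)) = -67.63 - j80.32 V
Step 2 — Sum components: V_total = -63.93 - j98.88 V.
Step 3 — Convert to polar: |V_total| = 117.7 V, ∠V_total = -122.9°.

V_total = 117.7∠-122.9° V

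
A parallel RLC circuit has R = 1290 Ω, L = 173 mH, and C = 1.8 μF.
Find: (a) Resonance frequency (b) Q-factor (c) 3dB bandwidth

Step 1 — Resonance: ω₀ = 1/√(LC) = 1/√(0.173·1.8e-06) = 1792 rad/s.
Step 2 — f₀ = ω₀/(2π) = 285.2 Hz.
Step 3 — Parallel Q: Q = R/(ω₀L) = 1290/(1792·0.173) = 4.161.
Step 4 — Bandwidth: Δω = ω₀/Q = 430.7 rad/s; BW = Δω/(2π) = 68.54 Hz.

(a) f₀ = 285.2 Hz  (b) Q = 4.161  (c) BW = 68.54 Hz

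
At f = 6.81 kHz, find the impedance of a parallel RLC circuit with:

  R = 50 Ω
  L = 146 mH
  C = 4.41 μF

Step 1 — Angular frequency: ω = 2π·f = 2π·6810 = 4.279e+04 rad/s.
Step 2 — Component impedances:
  R: Z = R = 50 Ω
  L: Z = jωL = j·4.279e+04·0.146 = 0 + j6247 Ω
  C: Z = 1/(jωC) = -j/(ω·C) = 0 - j5.299 Ω
Step 3 — Parallel combination: 1/Z_total = 1/R + 1/L + 1/C; Z_total = 0.5564 - j5.245 Ω = 5.274∠-83.9° Ω.

Z = 0.5564 - j5.245 Ω = 5.274∠-83.9° Ω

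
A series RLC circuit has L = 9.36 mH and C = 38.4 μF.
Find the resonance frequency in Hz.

Step 1 — Resonance condition Im(Z)=0 gives ω₀ = 1/√(LC).
Step 2 — ω₀ = 1/√(0.00936·3.84e-05) = 1668 rad/s.
Step 3 — f₀ = ω₀/(2π) = 265.5 Hz.

f₀ = 265.5 Hz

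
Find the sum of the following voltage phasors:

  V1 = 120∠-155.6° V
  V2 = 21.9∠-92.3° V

Step 1 — Convert each phasor to rectangular form:
  V1 = 120·(cos(-155.6°) + j·sin(-155.6°)) = -109.3 - j49.57 V
  V2 = 21.9·(cos(-92.3°) + j·sin(-92.3°)) = -0.8789 - j21.88 V
Step 2 — Sum components: V_total = -110.2 - j71.45 V.
Step 3 — Convert to polar: |V_total| = 131.3 V, ∠V_total = -147.0°.

V_total = 131.3∠-147.0° V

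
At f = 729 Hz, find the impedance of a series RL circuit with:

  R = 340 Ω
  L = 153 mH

Step 1 — Angular frequency: ω = 2π·f = 2π·729 = 4580 rad/s.
Step 2 — Component impedances:
  R: Z = R = 340 Ω
  L: Z = jωL = j·4580·0.153 = 0 + j700.8 Ω
Step 3 — Series combination: Z_total = R + L = 340 + j700.8 Ω = 778.9∠64.1° Ω.

Z = 340 + j700.8 Ω = 778.9∠64.1° Ω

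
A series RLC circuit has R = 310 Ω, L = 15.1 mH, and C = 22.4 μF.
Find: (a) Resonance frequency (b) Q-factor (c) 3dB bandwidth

Step 1 — Resonance: ω₀ = 1/√(LC) = 1/√(0.0151·2.24e-05) = 1719 rad/s.
Step 2 — f₀ = ω₀/(2π) = 273.7 Hz.
Step 3 — Series Q: Q = ω₀L/R = 1719·0.0151/310 = 0.08375.
Step 4 — Bandwidth: Δω = ω₀/Q = 2.053e+04 rad/s; BW = Δω/(2π) = 3267 Hz.

(a) f₀ = 273.7 Hz  (b) Q = 0.08375  (c) BW = 3267 Hz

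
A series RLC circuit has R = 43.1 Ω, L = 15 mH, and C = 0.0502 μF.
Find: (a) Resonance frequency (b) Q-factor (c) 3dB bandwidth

Step 1 — Resonance: ω₀ = 1/√(LC) = 1/√(0.015·5.02e-08) = 3.644e+04 rad/s.
Step 2 — f₀ = ω₀/(2π) = 5800 Hz.
Step 3 — Series Q: Q = ω₀L/R = 3.644e+04·0.015/43.1 = 12.68.
Step 4 — Bandwidth: Δω = ω₀/Q = 2873 rad/s; BW = Δω/(2π) = 457.3 Hz.

(a) f₀ = 5800 Hz  (b) Q = 12.68  (c) BW = 457.3 Hz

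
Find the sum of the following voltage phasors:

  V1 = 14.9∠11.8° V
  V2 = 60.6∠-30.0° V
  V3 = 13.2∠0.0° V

Step 1 — Convert each phasor to rectangular form:
  V1 = 14.9·(cos(11.8°) + j·sin(11.8°)) = 14.59 + j3.047 V
  V2 = 60.6·(cos(-30.0°) + j·sin(-30.0°)) = 52.48 - j30.3 V
  V3 = 13.2·(cos(0.0°) + j·sin(0.0°)) = 13.2 V
Step 2 — Sum components: V_total = 80.27 - j27.25 V.
Step 3 — Convert to polar: |V_total| = 84.77 V, ∠V_total = -18.8°.

V_total = 84.77∠-18.8° V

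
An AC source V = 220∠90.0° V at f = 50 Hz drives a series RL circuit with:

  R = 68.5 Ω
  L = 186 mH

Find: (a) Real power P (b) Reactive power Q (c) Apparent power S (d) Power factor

Step 1 — Angular frequency: ω = 2π·f = 2π·50 = 314.2 rad/s.
Step 2 — Component impedances:
  R: Z = R = 68.5 Ω
  L: Z = jωL = j·314.2·0.186 = 0 + j58.43 Ω
Step 3 — Series combination: Z_total = R + L = 68.5 + j58.43 Ω = 90.04∠40.5° Ω.
Step 4 — Source phasor: V = 220∠90.0° V = 0 + j220 V.
Step 5 — Current: I = V / Z = 1.586 + j1.859 A = 2.443∠49.5° A.
Step 6 — Complex power: S = V·I* = 409 + j348.9 VA.
Step 7 — Real power: P = Re(S) = 409 W.
Step 8 — Reactive power: Q = Im(S) = 348.9 VAR.
Step 9 — Apparent power: |S| = 537.6 VA.
Step 10 — Power factor: PF = P/|S| = 0.7608 (lagging).

(a) P = 409 W  (b) Q = 348.9 VAR  (c) S = 537.6 VA  (d) PF = 0.7608 (lagging)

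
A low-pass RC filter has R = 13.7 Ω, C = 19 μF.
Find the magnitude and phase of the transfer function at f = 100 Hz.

Step 1 — Angular frequency: ω = 2π·100 = 628.3 rad/s.
Step 2 — Transfer function: H(jω) = 1/(1 + jωRC).
Step 3 — Denominator: 1 + jωRC = 1 + j·628.3·13.7·1.9e-05 = 1 + j0.1636.
Step 4 — H = 0.9739 - j0.1593.
Step 5 — Magnitude: |H| = 0.9869 (-0.1 dB); phase: φ = -9.3°.

|H| = 0.9869 (-0.1 dB), φ = -9.3°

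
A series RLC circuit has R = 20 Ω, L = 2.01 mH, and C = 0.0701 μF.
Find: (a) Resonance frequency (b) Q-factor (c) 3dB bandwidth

Step 1 — Resonance condition Im(Z)=0 gives ω₀ = 1/√(LC).
Step 2 — ω₀ = 1/√(0.00201·7.01e-08) = 8.424e+04 rad/s.
Step 3 — f₀ = ω₀/(2π) = 1.341e+04 Hz.
Step 4 — Series Q: Q = ω₀L/R = 8.424e+04·0.00201/20 = 8.467.
Step 5 — 3dB bandwidth: Δω = ω₀/Q = 9950 rad/s; BW = Δω/(2π) = 1584 Hz.

(a) f₀ = 1.341e+04 Hz  (b) Q = 8.467  (c) BW = 1584 Hz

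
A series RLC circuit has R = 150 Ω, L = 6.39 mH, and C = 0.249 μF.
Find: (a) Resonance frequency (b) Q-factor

Step 1 — Resonance condition Im(Z)=0 gives ω₀ = 1/√(LC).
Step 2 — ω₀ = 1/√(0.00639·2.49e-07) = 2.507e+04 rad/s.
Step 3 — f₀ = ω₀/(2π) = 3990 Hz.
Step 4 — Series Q: Q = ω₀L/R = 2.507e+04·0.00639/150 = 1.068.

(a) f₀ = 3990 Hz  (b) Q = 1.068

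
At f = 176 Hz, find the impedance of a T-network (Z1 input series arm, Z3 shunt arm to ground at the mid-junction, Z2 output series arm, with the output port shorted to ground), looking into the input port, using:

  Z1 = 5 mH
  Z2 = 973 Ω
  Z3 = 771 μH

Step 1 — Angular frequency: ω = 2π·f = 2π·176 = 1106 rad/s.
Step 2 — Component impedances:
  Z1: Z = jωL = j·1106·0.005 = 0 + j5.529 Ω
  Z2: Z = R = 973 Ω
  Z3: Z = jωL = j·1106·0.000771 = 0 + j0.8526 Ω
Step 3 — With the output port shorted to ground, the output series arm Z2 runs from the junction to ground; the shunt arm Z3 also runs from the junction to ground. They appear in parallel: Z3 || Z2 = 0.0007471 + j0.8526 Ω.
Step 4 — Series with input arm Z1: Z_in = Z1 + (Z3 || Z2) = 0.0007471 + j6.382 Ω = 6.382∠90.0° Ω.

Z = 0.0007471 + j6.382 Ω = 6.382∠90.0° Ω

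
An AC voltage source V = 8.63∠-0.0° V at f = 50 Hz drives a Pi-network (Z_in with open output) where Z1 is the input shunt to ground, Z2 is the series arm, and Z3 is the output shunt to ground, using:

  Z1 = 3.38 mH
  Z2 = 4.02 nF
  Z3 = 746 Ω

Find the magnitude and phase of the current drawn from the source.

Step 1 — Angular frequency: ω = 2π·f = 2π·50 = 314.2 rad/s.
Step 2 — Component impedances:
  Z1: Z = jωL = j·314.2·0.00338 = 0 + j1.062 Ω
  Z2: Z = 1/(jωC) = -j/(ω·C) = 0 - j7.918e+05 Ω
  Z3: Z = R = 746 Ω
Step 3 — With open output, the series arm Z2 and the output shunt Z3 appear in series to ground: Z2 + Z3 = 746 - j7.918e+05 Ω.
Step 4 — Parallel with input shunt Z1: Z_in = Z1 || (Z2 + Z3) = 1.342e-09 + j1.062 Ω = 1.062∠90.0° Ω.
Step 5 — Source phasor: V = 8.63∠-0.0° V = 8.63 V.
Step 6 — Ohm's law: I = V / Z_total = (8.63) / (1.342e-09 + j1.062) = 1.027e-08 - j8.127 A.
Step 7 — Convert to polar: |I| = 8.127 A, ∠I = -90.0°.

I = 8.127∠-90.0° A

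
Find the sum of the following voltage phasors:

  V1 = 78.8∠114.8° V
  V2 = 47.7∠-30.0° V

Step 1 — Convert each phasor to rectangular form:
  V1 = 78.8·(cos(114.8°) + j·sin(114.8°)) = -33.05 + j71.53 V
  V2 = 47.7·(cos(-30.0°) + j·sin(-30.0°)) = 41.31 - j23.85 V
Step 2 — Sum components: V_total = 8.257 + j47.68 V.
Step 3 — Convert to polar: |V_total| = 48.39 V, ∠V_total = 80.2°.

V_total = 48.39∠80.2° V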